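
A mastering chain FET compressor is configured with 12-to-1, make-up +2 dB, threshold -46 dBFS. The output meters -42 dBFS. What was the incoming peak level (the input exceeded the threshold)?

-22 dBFS

Remove make-up: -42 − 2 = -44 dBFS.
That's 2 dB above the -46 dBFS threshold.
Undo the ratio: input overshoot = 2 × 12 = 24 dB, giving input = -22 dBFS.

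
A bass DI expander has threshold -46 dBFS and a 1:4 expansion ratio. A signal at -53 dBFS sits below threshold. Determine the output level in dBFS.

Undershoot = (-46) − (-53) = 7 dB.
At 1:4, that expands to 28 dB under threshold.
Output = -46 − 28 = -74 dBFS.

-74 dBFS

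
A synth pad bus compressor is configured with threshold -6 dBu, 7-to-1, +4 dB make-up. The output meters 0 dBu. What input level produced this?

8 dBu

Stripping the +4 dB make-up gives -4 dBu at the gain stage.
The compressed level sits -4 − (-6) = 2 dB over threshold.
Input overshoot = R × output overshoot = 14 dB → input = -6 + 14 = 8 dBu.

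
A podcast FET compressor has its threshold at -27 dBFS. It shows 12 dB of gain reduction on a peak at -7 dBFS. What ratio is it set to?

Input overshoot = -7 − (-27) = 20 dB.
Output overshoot = 20 − 12 = 8 dB.
Ratio = input overshoot / output overshoot = 20 / 8 = 2.5.

2.5:1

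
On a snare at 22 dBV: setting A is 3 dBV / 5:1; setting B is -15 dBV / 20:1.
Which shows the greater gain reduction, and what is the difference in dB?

B, by 19.95 dB

A: 19 dB over, compressed to 3.8 dB over, so 15.2 dB of GR.
B: 37 dB over, compressed to 1.85 dB over, so 35.15 dB of GR.
B reduces 19.95 dB more.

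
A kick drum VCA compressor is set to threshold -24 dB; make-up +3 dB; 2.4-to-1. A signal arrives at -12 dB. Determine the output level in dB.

-12 dB sits 12 dB over threshold.
2.4:1 compression reduces that to 12/2.4 = 5 dB over.
Output = -24 + 5 = -19 dB; make-up adds 3 dB, giving -16 dB.

-16 dB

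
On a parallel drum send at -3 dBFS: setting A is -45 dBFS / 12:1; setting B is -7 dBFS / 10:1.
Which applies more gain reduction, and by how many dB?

A, by 34.9 dB

A: 42 dB over, compressed to 3.5 dB over, so 38.5 dB of GR.
B: 4 dB over, compressed to 0.4 dB over, so 3.6 dB of GR.
Difference: 34.9 dB in favour of A.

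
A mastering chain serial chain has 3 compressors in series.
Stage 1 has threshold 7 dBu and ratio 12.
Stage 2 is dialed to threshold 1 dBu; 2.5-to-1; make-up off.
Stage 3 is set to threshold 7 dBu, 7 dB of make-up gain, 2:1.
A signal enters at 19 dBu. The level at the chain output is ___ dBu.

10.8 dBu

Stage 1: 19 dBu is 12 dB over 7 dBu; at 12:1 that becomes 1 dB over, giving 8 dBu.
Stage 2: overshoot 7 dB → 7/2.5 = 2.8 dB → 3.8 dBu.
Stage 3: 3.8 dBu ≤ 7 dBu, so stage 3 doesn't engage; make-up brings it to 10.8 dBu.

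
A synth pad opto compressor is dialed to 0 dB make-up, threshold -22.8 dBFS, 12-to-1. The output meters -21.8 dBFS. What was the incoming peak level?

Post-compression overshoot = -21.8 − (-22.8) = 1 dB.
Undo the ratio: input overshoot = 1 × 12 = 12 dB, giving input = -10.8 dBFS.

-10.8 dBFS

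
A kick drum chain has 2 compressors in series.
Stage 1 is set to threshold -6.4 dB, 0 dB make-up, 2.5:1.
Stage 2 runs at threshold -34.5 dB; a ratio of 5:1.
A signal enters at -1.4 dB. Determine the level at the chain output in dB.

-28.48 dB

Stage 1: overshoot 5 dB → 5/2.5 = 2 dB → -4.4 dB.
Stage 2: -4.4 dB is 30.1 dB over -34.5 dB; at 5:1 that becomes 6.02 dB over, giving -28.48 dB.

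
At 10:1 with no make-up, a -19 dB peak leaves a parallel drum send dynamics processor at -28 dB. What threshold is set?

Gain reduction = -19 − (-28) = 9 dB; output overshoot = GR / (R − 1) = 9 / 9 = 1 dB.
Threshold = output − output overshoot = -28 − 1 = -29 dB.

-29 dB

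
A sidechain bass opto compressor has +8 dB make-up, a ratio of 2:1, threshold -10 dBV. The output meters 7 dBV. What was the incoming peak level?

Before make-up, the level was 7 − 8 = -1 dBV.
Post-compression overshoot = -1 − (-10) = 9 dB.
Undo the ratio: input overshoot = 9 × 2 = 18 dB, giving input = 8 dBV.

8 dBV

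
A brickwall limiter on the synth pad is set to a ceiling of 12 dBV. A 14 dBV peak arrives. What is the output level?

12 dBV

The limiter clamps the peak to its 12 dBV ceiling.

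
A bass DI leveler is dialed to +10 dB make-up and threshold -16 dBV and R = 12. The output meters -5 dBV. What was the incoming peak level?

-4 dBV

Remove make-up: -5 − 10 = -15 dBV.
The compressed level sits -15 − (-16) = 1 dB over threshold.
Undo the ratio: input overshoot = 1 × 12 = 12 dB, giving input = -4 dBV.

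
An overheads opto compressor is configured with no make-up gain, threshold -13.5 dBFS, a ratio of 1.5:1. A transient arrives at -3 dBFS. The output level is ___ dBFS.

-6.5 dBFS

The input is 10.5 dB above the -13.5 dBFS threshold.
1.5:1 compression reduces that to 10.5/1.5 = 7 dB over.
So the level is -13.5 + 7 = -6.5 dBFS.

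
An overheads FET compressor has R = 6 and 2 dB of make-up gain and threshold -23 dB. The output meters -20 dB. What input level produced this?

Before make-up, the level was -20 − 2 = -22 dB.
The compressed level sits -22 − (-23) = 1 dB over threshold.
Undo the ratio: input overshoot = 1 × 6 = 6 dB, giving input = -17 dB.

-17 dB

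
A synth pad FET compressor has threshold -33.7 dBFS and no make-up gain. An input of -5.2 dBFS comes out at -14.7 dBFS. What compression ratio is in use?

1.5:1

Input overshoot = -5.2 − (-33.7) = 28.5 dB; output overshoot = -14.7 − (-33.7) = 19 dB.
Ratio = 28.5 / 19 = 1.5.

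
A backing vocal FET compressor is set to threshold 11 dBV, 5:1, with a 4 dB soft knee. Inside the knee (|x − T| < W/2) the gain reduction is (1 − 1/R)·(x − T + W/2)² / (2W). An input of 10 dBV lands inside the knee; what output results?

x − T + W/2 = 10 − 11 + 2 = 1.
GR = (1 − 1/5) × 1² / 8 = 0.8 × 1 / 8 = 0.1 dB.
Output = 10 − 0.1 = 9.9 dBV.

9.9 dBV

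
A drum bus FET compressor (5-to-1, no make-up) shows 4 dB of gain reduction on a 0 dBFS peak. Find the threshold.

-5 dBFS

Let T be the threshold. Output overshoot = (input overshoot)/R, so -4 − T = (0 − T)/5.
5·(-4 − T) = 0 − T → 4·T = -20 − 0 = -20.
T = -20/4 = -5 dBFS.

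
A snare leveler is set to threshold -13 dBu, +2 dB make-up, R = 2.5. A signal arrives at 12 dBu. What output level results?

12 dBu sits 25 dB over threshold.
2.5:1 compression reduces that to 25/2.5 = 10 dB over.
That puts the output at -3 dBu; make-up adds 2 dB, giving -1 dBu.

-1 dBu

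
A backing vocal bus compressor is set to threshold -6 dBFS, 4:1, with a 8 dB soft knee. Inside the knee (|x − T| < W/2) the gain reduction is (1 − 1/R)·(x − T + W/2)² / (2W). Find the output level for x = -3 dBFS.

-5.296875 dBFS

x − T + W/2 = -3 − (-6) + 4 = 7.
GR = (1 − 1/4) × 7² / 16 = 0.75 × 49 / 16 = 2.296875 dB.
Output = -3 − 2.296875 = -5.296875 dBFS.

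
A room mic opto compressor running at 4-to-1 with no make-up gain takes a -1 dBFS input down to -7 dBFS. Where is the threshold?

-9 dBFS

Gain reduction = -1 − (-7) = 6 dB; output overshoot = GR / (R − 1) = 6 / 3 = 2 dB.
Threshold = output − output overshoot = -7 − 2 = -9 dBFS.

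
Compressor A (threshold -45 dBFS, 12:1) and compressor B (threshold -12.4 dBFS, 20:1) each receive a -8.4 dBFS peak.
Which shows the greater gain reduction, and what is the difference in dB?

A, by 29.75 dB

A: GR = 36.6 − 36.6/12 = 33.55 dB.
B: GR = 4 − 4/20 = 3.8 dB.
Difference: 29.75 dB in favour of A.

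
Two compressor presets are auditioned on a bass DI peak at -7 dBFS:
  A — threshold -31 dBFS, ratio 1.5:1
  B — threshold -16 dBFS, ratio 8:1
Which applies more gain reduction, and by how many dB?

A: GR = 24 − 24/1.5 = 8 dB.
B: GR = 9 − 9/8 = 7.875 dB.
A reduces 0.125 dB more.

A, by 0.125 dB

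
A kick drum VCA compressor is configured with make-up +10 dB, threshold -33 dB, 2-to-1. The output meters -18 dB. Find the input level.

-23 dB

Before make-up, the level was -18 − 10 = -28 dB.
That's 5 dB above the -33 dB threshold.
Before 2:1 compression the overshoot was 5 × 2 = 10 dB, so input = -33 + 10 = -23 dB.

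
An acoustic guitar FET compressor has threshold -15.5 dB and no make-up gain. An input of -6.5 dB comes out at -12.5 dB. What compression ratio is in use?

3:1

Input overshoot = -6.5 − (-15.5) = 9 dB; output overshoot = -12.5 − (-15.5) = 3 dB.
Ratio = 9 / 3 = 3.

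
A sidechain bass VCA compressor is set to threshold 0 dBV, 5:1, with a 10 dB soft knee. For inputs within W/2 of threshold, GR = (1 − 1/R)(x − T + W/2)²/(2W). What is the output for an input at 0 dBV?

x − T + W/2 = 0 − 0 + 5 = 5.
GR = (1 − 1/5) × 5² / 20 = 0.8 × 25 / 20 = 1 dB.
Output = 0 − 1 = -1 dBV.

-1 dBV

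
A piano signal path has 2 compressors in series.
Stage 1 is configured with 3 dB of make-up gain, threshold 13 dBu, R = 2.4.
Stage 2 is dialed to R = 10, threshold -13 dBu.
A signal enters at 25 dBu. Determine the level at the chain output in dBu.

-9.6 dBu

Stage 1: 12 dB above 13 dBu, reduced 2.4:1 to 5 dB above → 18 dBu; +3 dB make-up → 21 dBu.
Stage 2: 21 dBu is 34 dB over -13 dBu; at 10:1 that becomes 3.4 dB over, giving -9.6 dBu.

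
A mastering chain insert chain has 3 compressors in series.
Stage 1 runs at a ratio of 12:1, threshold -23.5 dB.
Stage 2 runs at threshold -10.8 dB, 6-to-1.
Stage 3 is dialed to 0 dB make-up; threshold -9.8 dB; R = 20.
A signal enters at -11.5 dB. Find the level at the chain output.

Stage 1: -11.5 dB is 12 dB over -23.5 dB; at 12:1 that becomes 1 dB over, giving -22.5 dB.
Stage 2: -22.5 dB is at or below the -10.8 dB threshold — no compression; output -22.5 dB.
Stage 3: -22.5 dB ≤ -9.8 dB, so stage 3 doesn't engage; output -22.5 dB.

-22.5 dB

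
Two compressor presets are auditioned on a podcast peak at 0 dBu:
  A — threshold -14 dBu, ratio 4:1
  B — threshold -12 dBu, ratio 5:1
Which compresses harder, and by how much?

A: GR = 14 − 14/4 = 10.5 dB.
B: GR = 12 − 12/5 = 9.6 dB.
Difference: 0.9 dB in favour of A.

A, by 0.9 dB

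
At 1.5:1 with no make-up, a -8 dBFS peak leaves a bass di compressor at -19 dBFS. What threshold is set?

Let T be the threshold. Output overshoot = (input overshoot)/R, so -19 − T = (-8 − T)/1.5.
1.5·(-19 − T) = -8 − T → 0.5·T = -28.5 − (-8) = -20.5.
T = -20.5/0.5 = -41 dBFS.

-41 dBFS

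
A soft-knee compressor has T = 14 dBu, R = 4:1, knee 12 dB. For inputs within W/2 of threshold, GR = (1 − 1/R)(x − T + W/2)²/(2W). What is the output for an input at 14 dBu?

x − T + W/2 = 14 − 14 + 6 = 6.
GR = (1 − 1/4) × 6² / 24 = 0.75 × 36 / 24 = 1.125 dB.
Output = 14 − 1.125 = 12.875 dBu.

12.875 dBu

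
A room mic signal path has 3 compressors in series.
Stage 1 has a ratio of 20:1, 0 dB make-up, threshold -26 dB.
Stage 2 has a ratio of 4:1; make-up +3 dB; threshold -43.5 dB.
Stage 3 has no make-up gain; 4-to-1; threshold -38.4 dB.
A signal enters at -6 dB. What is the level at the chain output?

Stage 1: 20 dB above -26 dB, reduced 20:1 to 1 dB above → -25 dB.
Stage 2: 18.5 dB above -43.5 dB, reduced 4:1 to 4.625 dB above → -38.875 dB; +3 dB make-up → -35.875 dB.
Stage 3: 2.525 dB above -38.4 dB, reduced 4:1 to 0.63125 dB above → -37.76875 dB.

-37.76875 dB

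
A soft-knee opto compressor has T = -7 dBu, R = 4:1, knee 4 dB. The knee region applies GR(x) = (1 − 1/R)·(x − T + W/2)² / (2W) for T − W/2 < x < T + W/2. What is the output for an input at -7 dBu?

x − T + W/2 = -7 − (-7) + 2 = 2.
GR = (1 − 1/4) × 2² / 8 = 0.75 × 4 / 8 = 0.375 dB.
Output = -7 − 0.375 = -7.375 dBu.

-7.375 dBu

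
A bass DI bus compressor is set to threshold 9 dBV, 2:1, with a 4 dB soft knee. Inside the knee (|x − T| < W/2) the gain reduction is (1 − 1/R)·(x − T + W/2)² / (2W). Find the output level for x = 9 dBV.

8.75 dBV

x − T + W/2 = 9 − 9 + 2 = 2.
GR = (1 − 1/2) × 2² / 8 = 0.5 × 4 / 8 = 0.25 dB.
Output = 9 − 0.25 = 8.75 dBV.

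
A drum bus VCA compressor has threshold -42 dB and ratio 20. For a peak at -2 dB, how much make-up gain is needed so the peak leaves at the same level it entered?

38 dB

Overshoot 40 dB → 40/20 = 2 dB after compression, so the compressed level is -42 + 2 = -40 dB.
Make-up = target − compressed = -2 − (-40) = 38 dB.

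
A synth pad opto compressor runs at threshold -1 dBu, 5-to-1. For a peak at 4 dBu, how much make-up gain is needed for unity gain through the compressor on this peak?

Overshoot 5 dB → 5/5 = 1 dB after compression, so the compressed level is -1 + 1 = 0 dBu.
Make-up = target − compressed = 4 − 0 = 4 dB.

4 dB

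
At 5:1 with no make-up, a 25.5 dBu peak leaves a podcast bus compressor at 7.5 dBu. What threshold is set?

3 dBu

Input is 22.5 dB above T (since output overshoot × R = input overshoot: (7.5 − T)·5 = 25.5 − T gives T = 3 dBu).
Check: 3 + (25.5 − 3)/5 = 3 + 4.5 = 7.5 dBu. ✓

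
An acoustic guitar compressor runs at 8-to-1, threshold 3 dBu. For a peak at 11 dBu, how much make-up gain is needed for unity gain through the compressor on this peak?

Overshoot 8 dB → 8/8 = 1 dB after compression, so the compressed level is 3 + 1 = 4 dBu.
Make-up = target − compressed = 11 − 4 = 7 dB.

7 dB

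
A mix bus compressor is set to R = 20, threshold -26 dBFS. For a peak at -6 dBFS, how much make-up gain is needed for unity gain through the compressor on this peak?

19 dB

The peak compresses to -26 + 20/20 = -25 dBFS.
To reach -6 dBFS requires -6 − (-25) = 19 dB of make-up.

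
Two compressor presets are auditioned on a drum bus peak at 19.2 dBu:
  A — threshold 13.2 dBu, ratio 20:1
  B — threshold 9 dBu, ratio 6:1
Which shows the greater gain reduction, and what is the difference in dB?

B, by 2.8 dB

A: GR = 6 − 6/20 = 5.7 dB.
B: GR = 10.2 − 10.2/6 = 8.5 dB.
B reduces 2.8 dB more.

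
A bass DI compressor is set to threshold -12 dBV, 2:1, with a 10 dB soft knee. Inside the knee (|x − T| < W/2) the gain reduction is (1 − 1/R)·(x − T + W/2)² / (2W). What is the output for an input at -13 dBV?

-13.4 dBV

x − T + W/2 = -13 − (-12) + 5 = 4.
GR = (1 − 1/2) × 4² / 20 = 0.5 × 16 / 20 = 0.4 dB.
Output = -13 − 0.4 = -13.4 dBV.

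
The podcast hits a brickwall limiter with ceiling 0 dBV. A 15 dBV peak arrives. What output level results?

0 dBV

A brickwall limiter is an ∞:1 compressor: any input above the ceiling is clamped to 0 dBV.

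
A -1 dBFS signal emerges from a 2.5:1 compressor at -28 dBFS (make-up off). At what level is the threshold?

-46 dBFS

Input is 45 dB above T (since output overshoot × R = input overshoot: (-28 − T)·2.5 = -1 − T gives T = -46 dBFS).
Check: -46 + (-1 − (-46))/2.5 = -46 + 18 = -28 dBFS. ✓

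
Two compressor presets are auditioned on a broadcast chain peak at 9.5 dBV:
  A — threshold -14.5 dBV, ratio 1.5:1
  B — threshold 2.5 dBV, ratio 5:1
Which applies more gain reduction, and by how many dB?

A, by 2.4 dB

A: overshoot 24 dB → output overshoot 16 dB → GR 8 dB.
B: overshoot 7 dB → output overshoot 1.4 dB → GR 5.6 dB.
A applies 2.4 dB more gain reduction.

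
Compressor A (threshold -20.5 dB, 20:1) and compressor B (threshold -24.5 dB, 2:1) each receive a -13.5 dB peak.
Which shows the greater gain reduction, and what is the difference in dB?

A, by 1.15 dB

A: overshoot 7 dB → output overshoot 0.35 dB → GR 6.65 dB.
B: overshoot 11 dB → output overshoot 5.5 dB → GR 5.5 dB.
Difference: 1.15 dB in favour of A.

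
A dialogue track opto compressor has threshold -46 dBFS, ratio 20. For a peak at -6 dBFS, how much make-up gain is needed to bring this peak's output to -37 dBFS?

7 dB

The peak compresses to -46 + 40/20 = -44 dBFS.
To reach -37 dBFS requires -37 − (-44) = 7 dB of make-up.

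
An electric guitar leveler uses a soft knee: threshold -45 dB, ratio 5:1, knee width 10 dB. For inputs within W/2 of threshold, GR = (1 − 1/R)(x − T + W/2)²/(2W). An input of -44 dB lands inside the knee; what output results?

-45.44 dB

x − T + W/2 = -44 − (-45) + 5 = 6.
GR = (1 − 1/5) × 6² / 20 = 0.8 × 36 / 20 = 1.44 dB.
Output = -44 − 1.44 = -45.44 dB.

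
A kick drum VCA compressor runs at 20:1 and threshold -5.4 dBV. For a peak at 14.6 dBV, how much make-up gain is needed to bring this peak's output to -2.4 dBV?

Without make-up, output = threshold + overshoot/20 = -5.4 + 1 = -4.4 dBV.
Gap to target: 2 dB.

2 dB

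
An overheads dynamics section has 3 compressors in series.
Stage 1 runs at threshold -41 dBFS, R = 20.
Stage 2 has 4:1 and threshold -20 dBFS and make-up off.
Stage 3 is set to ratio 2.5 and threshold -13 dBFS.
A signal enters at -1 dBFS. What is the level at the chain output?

Stage 1: -1 dBFS is 40 dB over -41 dBFS; at 20:1 that becomes 2 dB over, giving -39 dBFS.
Stage 2: -39 dBFS is at or below the -20 dBFS threshold — no compression; output -39 dBFS.
Stage 3: -39 dBFS is at or below the -13 dBFS threshold — no compression; output -39 dBFS.

-39 dBFS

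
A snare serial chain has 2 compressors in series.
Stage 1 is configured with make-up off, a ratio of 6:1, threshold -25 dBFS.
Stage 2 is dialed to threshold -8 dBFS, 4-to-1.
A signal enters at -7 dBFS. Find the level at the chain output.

-22 dBFS

Stage 1: overshoot 18 dB → 18/6 = 3 dB → -22 dBFS.
Stage 2: -22 dBFS ≤ -8 dBFS, so stage 2 doesn't engage; output -22 dBFS.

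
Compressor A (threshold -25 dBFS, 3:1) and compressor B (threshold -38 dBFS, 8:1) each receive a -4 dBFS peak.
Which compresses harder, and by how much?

B, by 15.75 dB

A: overshoot 21 dB → output overshoot 7 dB → GR 14 dB.
B: overshoot 34 dB → output overshoot 4.25 dB → GR 29.75 dB.
B applies 15.75 dB more gain reduction.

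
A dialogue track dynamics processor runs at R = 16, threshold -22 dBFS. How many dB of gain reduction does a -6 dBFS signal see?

15 dB

The signal is 16 dB above threshold.
At 16:1, output sits 16/16 = 1 dB above threshold.
GR = overshoot in − overshoot out = 16 − 1 = 15 dB.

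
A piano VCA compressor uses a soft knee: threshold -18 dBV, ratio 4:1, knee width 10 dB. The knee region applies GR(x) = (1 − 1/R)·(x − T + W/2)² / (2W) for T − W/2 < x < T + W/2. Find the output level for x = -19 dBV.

x − T + W/2 = -19 − (-18) + 5 = 4.
GR = (1 − 1/4) × 4² / 20 = 0.75 × 16 / 20 = 0.6 dB.
Output = -19 − 0.6 = -19.6 dBV.

-19.6 dBV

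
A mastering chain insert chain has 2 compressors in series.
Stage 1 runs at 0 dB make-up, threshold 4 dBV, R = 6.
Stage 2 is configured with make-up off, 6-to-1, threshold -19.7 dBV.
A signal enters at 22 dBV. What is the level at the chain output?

-15.25 dBV

Stage 1: overshoot 18 dB → 18/6 = 3 dB → 7 dBV.
Stage 2: overshoot 26.7 dB → 26.7/6 = 4.45 dB → -15.25 dBV.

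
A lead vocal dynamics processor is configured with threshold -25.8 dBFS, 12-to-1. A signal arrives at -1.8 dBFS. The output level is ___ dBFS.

-23.8 dBFS

-1.8 dBFS sits 24 dB over threshold.
12:1 compression reduces that to 24/12 = 2 dB over.
So the level is -25.8 + 2 = -23.8 dBFS.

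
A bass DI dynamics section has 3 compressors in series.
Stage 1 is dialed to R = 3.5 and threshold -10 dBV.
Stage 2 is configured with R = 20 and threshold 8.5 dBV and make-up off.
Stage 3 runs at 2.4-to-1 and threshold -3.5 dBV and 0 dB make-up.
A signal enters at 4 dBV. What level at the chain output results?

-6 dBV

Stage 1: 4 dBV is 14 dB over -10 dBV; at 3.5:1 that becomes 4 dB over, giving -6 dBV.
Stage 2: below threshold (-6 ≤ 8.5); passes unchanged; output -6 dBV.
Stage 3: -6 dBV is at or below the -3.5 dBV threshold — no compression; output -6 dBV.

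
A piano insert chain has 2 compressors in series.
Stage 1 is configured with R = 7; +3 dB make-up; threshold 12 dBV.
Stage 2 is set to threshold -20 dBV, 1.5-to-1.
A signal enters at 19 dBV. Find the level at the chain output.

Stage 1: 19 dBV is 7 dB over 12 dBV; at 7:1 that becomes 1 dB over, giving 13 dBV; +3 dB make-up → 16 dBV.
Stage 2: overshoot 36 dB → 36/1.5 = 24 dB → 4 dBV.

4 dBV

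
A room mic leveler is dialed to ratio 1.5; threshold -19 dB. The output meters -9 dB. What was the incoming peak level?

-4 dB

Post-compression overshoot = -9 − (-19) = 10 dB.
Input overshoot = R × output overshoot = 15 dB → input = -19 + 15 = -4 dB.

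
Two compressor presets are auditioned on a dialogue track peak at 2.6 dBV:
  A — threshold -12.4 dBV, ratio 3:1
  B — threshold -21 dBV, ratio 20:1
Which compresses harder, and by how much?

A: 15 dB over, compressed to 5 dB over, so 10 dB of GR.
B: 23.6 dB over, compressed to 1.18 dB over, so 22.42 dB of GR.
B applies 12.42 dB more gain reduction.

B, by 12.42 dB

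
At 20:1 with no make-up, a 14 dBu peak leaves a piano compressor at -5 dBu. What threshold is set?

-6 dBu

Input is 20 dB above T (since output overshoot × R = input overshoot: (-5 − T)·20 = 14 − T gives T = -6 dBu).
Check: -6 + (14 − (-6))/20 = -6 + 1 = -5 dBu. ✓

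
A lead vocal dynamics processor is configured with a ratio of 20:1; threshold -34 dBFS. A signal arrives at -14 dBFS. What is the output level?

-14 dBFS sits 20 dB over threshold.
At 20:1 the overshoot is divided by 20, leaving 1 dB above threshold.
Output = -34 + 1 = -33 dBFS.

-33 dBFS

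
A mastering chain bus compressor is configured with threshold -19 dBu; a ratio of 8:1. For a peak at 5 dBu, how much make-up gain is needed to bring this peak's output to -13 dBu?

3 dB

Overshoot 24 dB → 24/8 = 3 dB after compression, so the compressed level is -19 + 3 = -16 dBu.
Make-up = target − compressed = -13 − (-16) = 3 dB.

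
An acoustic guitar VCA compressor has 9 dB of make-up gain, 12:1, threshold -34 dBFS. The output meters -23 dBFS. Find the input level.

-10 dBFS

Before make-up, the level was -23 − 9 = -32 dBFS.
The compressed level sits -32 − (-34) = 2 dB over threshold.
Undo the ratio: input overshoot = 2 × 12 = 24 dB, giving input = -10 dBFS.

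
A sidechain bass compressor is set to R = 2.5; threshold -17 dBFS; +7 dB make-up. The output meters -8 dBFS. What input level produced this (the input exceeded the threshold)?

-12 dBFS

Remove make-up: -8 − 7 = -15 dBFS.
Post-compression overshoot = -15 − (-17) = 2 dB.
Before 2.5:1 compression the overshoot was 2 × 2.5 = 5 dB, so input = -17 + 5 = -12 dBFS.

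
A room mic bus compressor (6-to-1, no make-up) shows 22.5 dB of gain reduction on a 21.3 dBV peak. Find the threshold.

-5.7 dBV

Gain reduction = 21.3 − (-1.2) = 22.5 dB; output overshoot = GR / (R − 1) = 22.5 / 5 = 4.5 dB.
Threshold = output − output overshoot = -1.2 − 4.5 = -5.7 dBV.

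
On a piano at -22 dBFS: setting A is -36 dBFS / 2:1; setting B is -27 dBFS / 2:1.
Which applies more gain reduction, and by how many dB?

A, by 4.5 dB

A: 14 dB over, compressed to 7 dB over, so 7 dB of GR.
B: 5 dB over, compressed to 2.5 dB over, so 2.5 dB of GR.
Difference: 4.5 dB in favour of A.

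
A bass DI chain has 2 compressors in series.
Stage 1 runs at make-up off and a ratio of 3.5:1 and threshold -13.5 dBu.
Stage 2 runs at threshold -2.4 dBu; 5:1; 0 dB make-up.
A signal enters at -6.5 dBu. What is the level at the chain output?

Stage 1: -6.5 dBu is 7 dB over -13.5 dBu; at 3.5:1 that becomes 2 dB over, giving -11.5 dBu.
Stage 2: -11.5 dBu is at or below the -2.4 dBu threshold — no compression; output -11.5 dBu.

-11.5 dBu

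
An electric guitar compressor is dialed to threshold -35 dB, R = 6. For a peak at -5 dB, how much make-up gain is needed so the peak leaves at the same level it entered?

Overshoot 30 dB → 30/6 = 5 dB after compression, so the compressed level is -35 + 5 = -30 dB.
Make-up = target − compressed = -5 − (-30) = 25 dB.

25 dB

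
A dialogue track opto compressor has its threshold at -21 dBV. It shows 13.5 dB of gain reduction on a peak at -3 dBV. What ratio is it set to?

Input overshoot = -3 − (-21) = 18 dB.
Output overshoot = 18 − 13.5 = 4.5 dB.
Ratio = input overshoot / output overshoot = 18 / 4.5 = 4.

4:1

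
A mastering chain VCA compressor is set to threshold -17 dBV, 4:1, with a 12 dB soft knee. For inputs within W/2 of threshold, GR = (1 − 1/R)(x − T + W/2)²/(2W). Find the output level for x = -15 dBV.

x − T + W/2 = -15 − (-17) + 6 = 8.
GR = (1 − 1/4) × 8² / 24 = 0.75 × 64 / 24 = 2 dB.
Output = -15 − 2 = -17 dBV.

-17 dBV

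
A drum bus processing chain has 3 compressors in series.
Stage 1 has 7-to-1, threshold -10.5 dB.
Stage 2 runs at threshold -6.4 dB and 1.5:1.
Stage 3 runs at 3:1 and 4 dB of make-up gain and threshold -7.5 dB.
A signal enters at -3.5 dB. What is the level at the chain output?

Stage 1: -3.5 dB is 7 dB over -10.5 dB; at 7:1 that becomes 1 dB over, giving -9.5 dB.
Stage 2: -9.5 dB ≤ -6.4 dB, so stage 2 doesn't engage; output -9.5 dB.
Stage 3: -9.5 dB is at or below the -7.5 dB threshold — no compression; make-up brings it to -5.5 dB.

-5.5 dB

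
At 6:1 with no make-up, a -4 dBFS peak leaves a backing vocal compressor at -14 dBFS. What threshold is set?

Let T be the threshold. Output overshoot = (input overshoot)/R, so -14 − T = (-4 − T)/6.
6·(-14 − T) = -4 − T → 5·T = -84 − (-4) = -80.
T = -80/5 = -16 dBFS.

-16 dBFS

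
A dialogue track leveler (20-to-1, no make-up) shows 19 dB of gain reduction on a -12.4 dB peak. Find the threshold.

Let T be the threshold. Output overshoot = (input overshoot)/R, so -31.4 − T = (-12.4 − T)/20.
20·(-31.4 − T) = -12.4 − T → 19·T = -628 − (-12.4) = -615.6.
T = -615.6/19 = -32.4 dB.

-32.4 dB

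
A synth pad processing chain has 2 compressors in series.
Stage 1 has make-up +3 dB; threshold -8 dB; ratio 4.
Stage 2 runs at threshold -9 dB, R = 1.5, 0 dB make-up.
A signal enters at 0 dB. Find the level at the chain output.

-5 dB

Stage 1: 0 dB is 8 dB over -8 dB; at 4:1 that becomes 2 dB over, giving -6 dB; +3 dB make-up → -3 dB.
Stage 2: 6 dB above -9 dB, reduced 1.5:1 to 4 dB above → -5 dB.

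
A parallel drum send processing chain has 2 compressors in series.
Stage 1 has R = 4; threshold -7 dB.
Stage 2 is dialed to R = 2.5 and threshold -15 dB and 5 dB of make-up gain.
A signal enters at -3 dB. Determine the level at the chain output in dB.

Stage 1: overshoot 4 dB → 4/4 = 1 dB → -6 dB.
Stage 2: overshoot 9 dB → 9/2.5 = 3.6 dB → -11.4 dB; +5 dB make-up → -6.4 dB.

-6.4 dB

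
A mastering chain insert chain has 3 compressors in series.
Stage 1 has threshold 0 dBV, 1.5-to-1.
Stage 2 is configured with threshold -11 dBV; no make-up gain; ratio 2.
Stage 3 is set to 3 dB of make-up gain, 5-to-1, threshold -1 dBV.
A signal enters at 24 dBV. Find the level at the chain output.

2.7 dBV

Stage 1: 24 dB above 0 dBV, reduced 1.5:1 to 16 dB above → 16 dBV.
Stage 2: 16 dBV is 27 dB over -11 dBV; at 2:1 that becomes 13.5 dB over, giving 2.5 dBV.
Stage 3: overshoot 3.5 dB → 3.5/5 = 0.7 dB → -0.3 dBV; +3 dB make-up → 2.7 dBV.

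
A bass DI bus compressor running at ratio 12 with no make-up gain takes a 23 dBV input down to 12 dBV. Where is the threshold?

11 dBV

Let T be the threshold. Output overshoot = (input overshoot)/R, so 12 − T = (23 − T)/12.
12·(12 − T) = 23 − T → 11·T = 144 − 23 = 121.
T = 121/11 = 11 dBV.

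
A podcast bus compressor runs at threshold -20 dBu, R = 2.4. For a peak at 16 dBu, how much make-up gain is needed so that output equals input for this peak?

21 dB

The peak compresses to -20 + 36/2.4 = -5 dBu.
To reach 16 dBu requires 16 − (-5) = 21 dB of make-up.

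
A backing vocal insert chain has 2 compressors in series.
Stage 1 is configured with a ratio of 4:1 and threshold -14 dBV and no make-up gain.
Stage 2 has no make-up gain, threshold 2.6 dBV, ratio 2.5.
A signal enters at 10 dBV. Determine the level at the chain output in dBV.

Stage 1: 24 dB above -14 dBV, reduced 4:1 to 6 dB above → -8 dBV.
Stage 2: -8 dBV ≤ 2.6 dBV, so stage 2 doesn't engage; output -8 dBV.

-8 dBV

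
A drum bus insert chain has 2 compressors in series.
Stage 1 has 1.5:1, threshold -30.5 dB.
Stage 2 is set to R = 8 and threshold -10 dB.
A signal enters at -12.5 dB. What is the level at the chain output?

Stage 1: 18 dB above -30.5 dB, reduced 1.5:1 to 12 dB above → -18.5 dB.
Stage 2: -18.5 dB is at or below the -10 dB threshold — no compression; output -18.5 dB.

-18.5 dB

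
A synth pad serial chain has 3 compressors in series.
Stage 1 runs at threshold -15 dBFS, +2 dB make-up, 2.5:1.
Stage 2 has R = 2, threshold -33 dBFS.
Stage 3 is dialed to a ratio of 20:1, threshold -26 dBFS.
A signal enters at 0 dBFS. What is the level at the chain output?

Stage 1: 0 dBFS is 15 dB over -15 dBFS; at 2.5:1 that becomes 6 dB over, giving -9 dBFS; +2 dB make-up → -7 dBFS.
Stage 2: -7 dBFS is 26 dB over -33 dBFS; at 2:1 that becomes 13 dB over, giving -20 dBFS.
Stage 3: overshoot 6 dB → 6/20 = 0.3 dB → -25.7 dBFS.

-25.7 dBFS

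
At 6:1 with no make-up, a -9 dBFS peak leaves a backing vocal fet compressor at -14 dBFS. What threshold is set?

-15 dBFS

Input is 6 dB above T (since output overshoot × R = input overshoot: (-14 − T)·6 = -9 − T gives T = -15 dBFS).
Check: -15 + (-9 − (-15))/6 = -15 + 1 = -14 dBFS. ✓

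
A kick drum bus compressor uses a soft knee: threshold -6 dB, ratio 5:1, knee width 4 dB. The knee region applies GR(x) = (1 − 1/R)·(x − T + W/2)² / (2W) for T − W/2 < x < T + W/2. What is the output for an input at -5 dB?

x − T + W/2 = -5 − (-6) + 2 = 3.
GR = (1 − 1/5) × 3² / 8 = 0.8 × 9 / 8 = 0.9 dB.
Output = -5 − 0.9 = -5.9 dB.

-5.9 dB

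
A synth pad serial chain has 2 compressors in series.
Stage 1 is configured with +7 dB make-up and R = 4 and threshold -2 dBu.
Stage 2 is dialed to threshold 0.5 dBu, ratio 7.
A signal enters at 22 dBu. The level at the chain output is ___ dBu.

Stage 1: 24 dB above -2 dBu, reduced 4:1 to 6 dB above → 4 dBu; +7 dB make-up → 11 dBu.
Stage 2: 11 dBu is 10.5 dB over 0.5 dBu; at 7:1 that becomes 1.5 dB over, giving 2 dBu.

2 dBu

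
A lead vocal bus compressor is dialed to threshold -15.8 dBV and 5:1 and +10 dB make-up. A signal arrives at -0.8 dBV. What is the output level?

-0.8 dBV sits 15 dB over threshold.
At 5:1 the overshoot is divided by 5, leaving 3 dB above threshold.
Output = -15.8 + 3 = -12.8 dBV; make-up adds 10 dB, giving -2.8 dBV.

-2.8 dBV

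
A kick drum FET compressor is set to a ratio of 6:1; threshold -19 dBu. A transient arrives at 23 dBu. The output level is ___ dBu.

The input is 42 dB above the -19 dBu threshold.
At 6:1 the overshoot is divided by 6, leaving 7 dB above threshold.
That puts the output at -12 dBu.

-12 dBu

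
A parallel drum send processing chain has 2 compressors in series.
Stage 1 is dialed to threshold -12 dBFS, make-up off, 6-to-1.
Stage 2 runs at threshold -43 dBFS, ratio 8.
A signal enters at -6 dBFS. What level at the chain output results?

Stage 1: -6 dBFS is 6 dB over -12 dBFS; at 6:1 that becomes 1 dB over, giving -11 dBFS.
Stage 2: overshoot 32 dB → 32/8 = 4 dB → -39 dBFS.

-39 dBFS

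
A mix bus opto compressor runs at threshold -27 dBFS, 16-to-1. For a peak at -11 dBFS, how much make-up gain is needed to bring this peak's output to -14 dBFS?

12 dB

The peak compresses to -27 + 16/16 = -26 dBFS.
To reach -14 dBFS requires -14 − (-26) = 12 dB of make-up.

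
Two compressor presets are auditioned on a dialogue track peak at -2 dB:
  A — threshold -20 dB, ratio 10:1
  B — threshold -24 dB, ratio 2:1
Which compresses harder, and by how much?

A, by 5.2 dB

A: 18 dB over, compressed to 1.8 dB over, so 16.2 dB of GR.
B: 22 dB over, compressed to 11 dB over, so 11 dB of GR.
Difference: 5.2 dB in favour of A.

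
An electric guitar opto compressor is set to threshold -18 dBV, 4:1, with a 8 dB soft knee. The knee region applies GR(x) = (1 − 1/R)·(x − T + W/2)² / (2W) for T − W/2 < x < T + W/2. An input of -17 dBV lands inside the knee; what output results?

-18.171875 dBV

x − T + W/2 = -17 − (-18) + 4 = 5.
GR = (1 − 1/4) × 5² / 16 = 0.75 × 25 / 16 = 1.171875 dB.
Output = -17 − 1.171875 = -18.171875 dBV.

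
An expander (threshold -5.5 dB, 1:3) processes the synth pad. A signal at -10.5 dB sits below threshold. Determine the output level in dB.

-20.5 dB

Below threshold, a 1:3 expander applies gain = (3−1)×(T − x) of attenuation.
(3−1) × 5 = 10 dB, so output = -10.5 − 10 = -20.5 dB.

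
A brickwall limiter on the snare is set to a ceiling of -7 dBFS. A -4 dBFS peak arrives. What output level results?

-7 dBFS

At ∞:1, everything above -7 dBFS is held at the ceiling.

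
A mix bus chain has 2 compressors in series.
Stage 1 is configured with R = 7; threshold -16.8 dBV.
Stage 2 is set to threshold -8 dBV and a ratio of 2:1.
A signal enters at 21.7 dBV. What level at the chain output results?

Stage 1: 21.7 dBV is 38.5 dB over -16.8 dBV; at 7:1 that becomes 5.5 dB over, giving -11.3 dBV.
Stage 2: -11.3 dBV is at or below the -8 dBV threshold — no compression; output -11.3 dBV.

-11.3 dBV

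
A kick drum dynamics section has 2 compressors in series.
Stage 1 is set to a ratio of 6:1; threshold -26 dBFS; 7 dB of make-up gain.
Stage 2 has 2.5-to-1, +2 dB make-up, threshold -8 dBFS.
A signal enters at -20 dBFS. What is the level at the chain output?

Stage 1: -20 dBFS is 6 dB over -26 dBFS; at 6:1 that becomes 1 dB over, giving -25 dBFS; +7 dB make-up → -18 dBFS.
Stage 2: -18 dBFS ≤ -8 dBFS, so stage 2 doesn't engage; make-up brings it to -16 dBFS.

-16 dBFS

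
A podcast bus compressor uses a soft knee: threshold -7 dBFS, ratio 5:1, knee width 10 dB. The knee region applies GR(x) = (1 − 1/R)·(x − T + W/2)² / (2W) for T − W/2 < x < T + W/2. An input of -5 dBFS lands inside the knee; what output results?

-6.96 dBFS

x − T + W/2 = -5 − (-7) + 5 = 7.
GR = (1 − 1/5) × 7² / 20 = 0.8 × 49 / 20 = 1.96 dB.
Output = -5 − 1.96 = -6.96 dBFS.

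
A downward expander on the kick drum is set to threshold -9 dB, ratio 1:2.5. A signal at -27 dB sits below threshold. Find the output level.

Below threshold, a 1:2.5 expander applies gain = (2.5−1)×(T − x) of attenuation.
(2.5−1) × 18 = 27 dB, so output = -27 − 27 = -54 dB.

-54 dB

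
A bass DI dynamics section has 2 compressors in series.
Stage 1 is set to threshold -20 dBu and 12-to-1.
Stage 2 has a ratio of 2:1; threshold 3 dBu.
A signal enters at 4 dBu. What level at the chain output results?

Stage 1: 24 dB above -20 dBu, reduced 12:1 to 2 dB above → -18 dBu.
Stage 2: below threshold (-18 ≤ 3); passes unchanged; output -18 dBu.

-18 dBu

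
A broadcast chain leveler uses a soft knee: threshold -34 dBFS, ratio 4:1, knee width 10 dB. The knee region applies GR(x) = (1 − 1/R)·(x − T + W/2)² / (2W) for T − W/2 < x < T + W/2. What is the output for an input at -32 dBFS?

-33.8375 dBFS

x − T + W/2 = -32 − (-34) + 5 = 7.
GR = (1 − 1/4) × 7² / 20 = 0.75 × 49 / 20 = 1.8375 dB.
Output = -32 − 1.8375 = -33.8375 dBFS.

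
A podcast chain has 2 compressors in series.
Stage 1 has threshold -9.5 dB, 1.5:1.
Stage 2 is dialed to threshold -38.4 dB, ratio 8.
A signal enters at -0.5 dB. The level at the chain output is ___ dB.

-34.0375 dB

Stage 1: -0.5 dB is 9 dB over -9.5 dB; at 1.5:1 that becomes 6 dB over, giving -3.5 dB.
Stage 2: overshoot 34.9 dB → 34.9/8 = 4.3625 dB → -34.0375 dB.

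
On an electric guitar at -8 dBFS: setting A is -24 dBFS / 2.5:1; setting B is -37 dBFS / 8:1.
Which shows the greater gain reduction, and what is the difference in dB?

B, by 15.775 dB

A: 16 dB over, compressed to 6.4 dB over, so 9.6 dB of GR.
B: 29 dB over, compressed to 3.625 dB over, so 25.375 dB of GR.
B reduces 15.775 dB more.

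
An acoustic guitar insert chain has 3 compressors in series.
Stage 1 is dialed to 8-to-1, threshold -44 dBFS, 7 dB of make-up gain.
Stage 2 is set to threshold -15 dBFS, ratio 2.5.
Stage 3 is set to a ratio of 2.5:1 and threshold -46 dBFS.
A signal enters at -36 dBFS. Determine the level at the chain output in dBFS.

Stage 1: -36 dBFS is 8 dB over -44 dBFS; at 8:1 that becomes 1 dB over, giving -43 dBFS; +7 dB make-up → -36 dBFS.
Stage 2: below threshold (-36 ≤ -15); passes unchanged; output -36 dBFS.
Stage 3: -36 dBFS is 10 dB over -46 dBFS; at 2.5:1 that becomes 4 dB over, giving -42 dBFS.

-42 dBFS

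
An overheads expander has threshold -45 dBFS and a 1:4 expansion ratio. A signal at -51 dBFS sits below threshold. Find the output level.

Undershoot = (-45) − (-51) = 6 dB.
At 1:4, that expands to 24 dB under threshold.
Output = -45 − 24 = -69 dBFS.

-69 dBFS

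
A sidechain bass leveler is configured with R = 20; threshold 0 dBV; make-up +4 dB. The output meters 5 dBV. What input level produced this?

Stripping the +4 dB make-up gives 1 dBV at the gain stage.
Post-compression overshoot = 1 − 0 = 1 dB.
Undo the ratio: input overshoot = 1 × 20 = 20 dB, giving input = 20 dBV.

20 dBV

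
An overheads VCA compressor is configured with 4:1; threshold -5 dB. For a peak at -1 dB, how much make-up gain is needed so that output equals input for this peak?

Without make-up, output = threshold + overshoot/4 = -5 + 1 = -4 dB.
Gap to target: 3 dB.

3 dB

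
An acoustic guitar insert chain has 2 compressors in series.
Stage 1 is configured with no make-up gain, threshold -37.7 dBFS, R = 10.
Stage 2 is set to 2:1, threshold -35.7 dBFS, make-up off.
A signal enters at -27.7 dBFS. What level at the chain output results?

Stage 1: -27.7 dBFS is 10 dB over -37.7 dBFS; at 10:1 that becomes 1 dB over, giving -36.7 dBFS.
Stage 2: below threshold (-36.7 ≤ -35.7); passes unchanged; output -36.7 dBFS.

-36.7 dBFS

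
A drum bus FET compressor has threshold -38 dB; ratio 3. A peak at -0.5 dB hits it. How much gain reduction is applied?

-0.5 dB exceeds the threshold by 37.5 dB.
After 3:1 compression the overshoot becomes 37.5/3 = 12.5 dB.
GR = overshoot in − overshoot out = 37.5 − 12.5 = 25 dB.

25 dB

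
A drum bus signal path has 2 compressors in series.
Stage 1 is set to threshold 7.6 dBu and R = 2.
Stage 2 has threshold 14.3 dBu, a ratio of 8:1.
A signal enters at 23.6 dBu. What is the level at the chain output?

14.4625 dBu

Stage 1: 23.6 dBu is 16 dB over 7.6 dBu; at 2:1 that becomes 8 dB over, giving 15.6 dBu.
Stage 2: 15.6 dBu is 1.3 dB over 14.3 dBu; at 8:1 that becomes 0.1625 dB over, giving 14.4625 dBu.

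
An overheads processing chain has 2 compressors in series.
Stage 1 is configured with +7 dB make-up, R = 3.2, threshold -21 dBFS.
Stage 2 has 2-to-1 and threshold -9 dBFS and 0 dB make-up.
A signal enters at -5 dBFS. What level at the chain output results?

Stage 1: overshoot 16 dB → 16/3.2 = 5 dB → -16 dBFS; +7 dB make-up → -9 dBFS.
Stage 2: -9 dBFS ≤ -9 dBFS, so stage 2 doesn't engage; output -9 dBFS.

-9 dBFS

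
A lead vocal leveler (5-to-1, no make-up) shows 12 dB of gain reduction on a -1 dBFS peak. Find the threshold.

Let T be the threshold. Output overshoot = (input overshoot)/R, so -13 − T = (-1 − T)/5.
5·(-13 − T) = -1 − T → 4·T = -65 − (-1) = -64.
T = -64/4 = -16 dBFS.

-16 dBFS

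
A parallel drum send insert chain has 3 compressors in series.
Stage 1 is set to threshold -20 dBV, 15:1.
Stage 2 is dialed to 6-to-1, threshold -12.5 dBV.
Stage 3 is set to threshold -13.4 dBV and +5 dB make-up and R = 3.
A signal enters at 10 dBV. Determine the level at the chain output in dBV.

Stage 1: overshoot 30 dB → 30/15 = 2 dB → -18 dBV.
Stage 2: -18 dBV is at or below the -12.5 dBV threshold — no compression; output -18 dBV.
Stage 3: -18 dBV ≤ -13.4 dBV, so stage 3 doesn't engage; make-up brings it to -13 dBV.

-13 dBV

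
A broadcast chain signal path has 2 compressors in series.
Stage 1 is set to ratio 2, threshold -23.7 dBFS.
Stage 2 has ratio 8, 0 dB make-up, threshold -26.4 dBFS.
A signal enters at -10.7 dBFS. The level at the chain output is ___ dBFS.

-25.25 dBFS

Stage 1: 13 dB above -23.7 dBFS, reduced 2:1 to 6.5 dB above → -17.2 dBFS.
Stage 2: -17.2 dBFS is 9.2 dB over -26.4 dBFS; at 8:1 that becomes 1.15 dB over, giving -25.25 dBFS.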